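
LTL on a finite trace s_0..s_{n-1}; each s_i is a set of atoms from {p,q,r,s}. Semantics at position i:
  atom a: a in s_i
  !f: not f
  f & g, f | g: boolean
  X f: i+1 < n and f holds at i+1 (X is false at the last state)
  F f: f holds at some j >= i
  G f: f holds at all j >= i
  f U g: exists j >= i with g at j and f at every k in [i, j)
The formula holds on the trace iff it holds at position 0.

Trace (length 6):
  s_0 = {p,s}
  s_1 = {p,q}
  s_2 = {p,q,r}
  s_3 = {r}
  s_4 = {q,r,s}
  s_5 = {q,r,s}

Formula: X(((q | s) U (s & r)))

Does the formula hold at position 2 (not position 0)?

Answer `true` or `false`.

s_0={p,s}: X(((q | s) U (s & r)))=False ((q | s) U (s & r))=False (q | s)=True q=False s=True (s & r)=False r=False
s_1={p,q}: X(((q | s) U (s & r)))=False ((q | s) U (s & r))=False (q | s)=True q=True s=False (s & r)=False r=False
s_2={p,q,r}: X(((q | s) U (s & r)))=False ((q | s) U (s & r))=False (q | s)=True q=True s=False (s & r)=False r=True
s_3={r}: X(((q | s) U (s & r)))=True ((q | s) U (s & r))=False (q | s)=False q=False s=False (s & r)=False r=True
s_4={q,r,s}: X(((q | s) U (s & r)))=True ((q | s) U (s & r))=True (q | s)=True q=True s=True (s & r)=True r=True
s_5={q,r,s}: X(((q | s) U (s & r)))=False ((q | s) U (s & r))=True (q | s)=True q=True s=True (s & r)=True r=True
Evaluating at position 2: result = False

Answer: false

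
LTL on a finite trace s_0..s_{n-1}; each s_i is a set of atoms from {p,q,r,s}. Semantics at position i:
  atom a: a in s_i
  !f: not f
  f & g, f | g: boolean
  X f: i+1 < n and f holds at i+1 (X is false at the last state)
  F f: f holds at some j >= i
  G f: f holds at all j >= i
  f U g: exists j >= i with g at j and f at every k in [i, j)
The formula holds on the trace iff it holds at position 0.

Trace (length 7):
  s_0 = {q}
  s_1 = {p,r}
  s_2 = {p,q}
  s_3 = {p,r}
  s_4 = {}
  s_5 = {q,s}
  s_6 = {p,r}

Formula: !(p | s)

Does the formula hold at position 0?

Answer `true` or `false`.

s_0={q}: !(p | s)=True (p | s)=False p=False s=False
s_1={p,r}: !(p | s)=False (p | s)=True p=True s=False
s_2={p,q}: !(p | s)=False (p | s)=True p=True s=False
s_3={p,r}: !(p | s)=False (p | s)=True p=True s=False
s_4={}: !(p | s)=True (p | s)=False p=False s=False
s_5={q,s}: !(p | s)=False (p | s)=True p=False s=True
s_6={p,r}: !(p | s)=False (p | s)=True p=True s=False

Answer: true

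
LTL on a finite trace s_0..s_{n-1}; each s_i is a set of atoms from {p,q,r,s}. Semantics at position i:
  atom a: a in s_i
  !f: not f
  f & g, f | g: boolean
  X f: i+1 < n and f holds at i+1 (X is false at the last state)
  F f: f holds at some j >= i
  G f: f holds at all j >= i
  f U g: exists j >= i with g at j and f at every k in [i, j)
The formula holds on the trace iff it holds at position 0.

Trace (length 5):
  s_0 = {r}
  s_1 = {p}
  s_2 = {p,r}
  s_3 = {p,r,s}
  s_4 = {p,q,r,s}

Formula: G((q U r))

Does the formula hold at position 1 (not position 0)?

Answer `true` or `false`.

Answer: false

Derivation:
s_0={r}: G((q U r))=False (q U r)=True q=False r=True
s_1={p}: G((q U r))=False (q U r)=False q=False r=False
s_2={p,r}: G((q U r))=True (q U r)=True q=False r=True
s_3={p,r,s}: G((q U r))=True (q U r)=True q=False r=True
s_4={p,q,r,s}: G((q U r))=True (q U r)=True q=True r=True
Evaluating at position 1: result = False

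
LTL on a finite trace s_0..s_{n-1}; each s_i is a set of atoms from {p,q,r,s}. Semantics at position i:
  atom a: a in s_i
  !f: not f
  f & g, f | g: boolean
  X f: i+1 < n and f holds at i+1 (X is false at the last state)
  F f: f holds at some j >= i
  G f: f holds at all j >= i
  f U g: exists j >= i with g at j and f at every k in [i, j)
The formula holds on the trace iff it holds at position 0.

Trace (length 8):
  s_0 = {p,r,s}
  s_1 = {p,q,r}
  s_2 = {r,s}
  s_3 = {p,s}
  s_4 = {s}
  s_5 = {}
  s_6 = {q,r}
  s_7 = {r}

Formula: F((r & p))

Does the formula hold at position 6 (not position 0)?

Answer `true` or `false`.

s_0={p,r,s}: F((r & p))=True (r & p)=True r=True p=True
s_1={p,q,r}: F((r & p))=True (r & p)=True r=True p=True
s_2={r,s}: F((r & p))=False (r & p)=False r=True p=False
s_3={p,s}: F((r & p))=False (r & p)=False r=False p=True
s_4={s}: F((r & p))=False (r & p)=False r=False p=False
s_5={}: F((r & p))=False (r & p)=False r=False p=False
s_6={q,r}: F((r & p))=False (r & p)=False r=True p=False
s_7={r}: F((r & p))=False (r & p)=False r=True p=False
Evaluating at position 6: result = False

Answer: false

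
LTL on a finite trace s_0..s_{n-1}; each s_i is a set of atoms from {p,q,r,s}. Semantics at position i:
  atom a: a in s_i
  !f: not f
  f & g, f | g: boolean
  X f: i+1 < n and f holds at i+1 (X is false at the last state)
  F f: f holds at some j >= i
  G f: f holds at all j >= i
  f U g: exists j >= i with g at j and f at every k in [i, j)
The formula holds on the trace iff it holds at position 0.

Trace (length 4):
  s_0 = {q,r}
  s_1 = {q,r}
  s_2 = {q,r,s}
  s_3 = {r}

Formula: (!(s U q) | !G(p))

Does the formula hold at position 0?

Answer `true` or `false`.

Answer: true

Derivation:
s_0={q,r}: (!(s U q) | !G(p))=True !(s U q)=False (s U q)=True s=False q=True !G(p)=True G(p)=False p=False
s_1={q,r}: (!(s U q) | !G(p))=True !(s U q)=False (s U q)=True s=False q=True !G(p)=True G(p)=False p=False
s_2={q,r,s}: (!(s U q) | !G(p))=True !(s U q)=False (s U q)=True s=True q=True !G(p)=True G(p)=False p=False
s_3={r}: (!(s U q) | !G(p))=True !(s U q)=True (s U q)=False s=False q=False !G(p)=True G(p)=False p=False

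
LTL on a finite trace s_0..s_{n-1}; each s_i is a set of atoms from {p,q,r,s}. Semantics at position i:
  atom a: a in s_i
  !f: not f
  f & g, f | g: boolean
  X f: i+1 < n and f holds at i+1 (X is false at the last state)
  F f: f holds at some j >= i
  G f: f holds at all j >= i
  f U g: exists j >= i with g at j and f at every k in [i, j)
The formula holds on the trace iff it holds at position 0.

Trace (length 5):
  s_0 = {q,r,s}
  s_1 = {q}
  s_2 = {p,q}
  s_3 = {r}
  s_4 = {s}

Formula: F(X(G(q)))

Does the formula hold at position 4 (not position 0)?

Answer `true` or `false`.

s_0={q,r,s}: F(X(G(q)))=False X(G(q))=False G(q)=False q=True
s_1={q}: F(X(G(q)))=False X(G(q))=False G(q)=False q=True
s_2={p,q}: F(X(G(q)))=False X(G(q))=False G(q)=False q=True
s_3={r}: F(X(G(q)))=False X(G(q))=False G(q)=False q=False
s_4={s}: F(X(G(q)))=False X(G(q))=False G(q)=False q=False
Evaluating at position 4: result = False

Answer: false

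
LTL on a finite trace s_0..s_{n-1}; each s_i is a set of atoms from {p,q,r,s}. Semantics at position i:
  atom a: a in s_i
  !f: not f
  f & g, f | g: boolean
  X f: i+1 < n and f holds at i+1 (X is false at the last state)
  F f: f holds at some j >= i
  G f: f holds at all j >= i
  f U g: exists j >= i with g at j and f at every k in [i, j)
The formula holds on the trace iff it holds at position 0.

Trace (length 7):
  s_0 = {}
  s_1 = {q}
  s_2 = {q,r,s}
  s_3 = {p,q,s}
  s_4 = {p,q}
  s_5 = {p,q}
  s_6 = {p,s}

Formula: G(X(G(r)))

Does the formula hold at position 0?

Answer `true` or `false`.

Answer: false

Derivation:
s_0={}: G(X(G(r)))=False X(G(r))=False G(r)=False r=False
s_1={q}: G(X(G(r)))=False X(G(r))=False G(r)=False r=False
s_2={q,r,s}: G(X(G(r)))=False X(G(r))=False G(r)=False r=True
s_3={p,q,s}: G(X(G(r)))=False X(G(r))=False G(r)=False r=False
s_4={p,q}: G(X(G(r)))=False X(G(r))=False G(r)=False r=False
s_5={p,q}: G(X(G(r)))=False X(G(r))=False G(r)=False r=False
s_6={p,s}: G(X(G(r)))=False X(G(r))=False G(r)=False r=False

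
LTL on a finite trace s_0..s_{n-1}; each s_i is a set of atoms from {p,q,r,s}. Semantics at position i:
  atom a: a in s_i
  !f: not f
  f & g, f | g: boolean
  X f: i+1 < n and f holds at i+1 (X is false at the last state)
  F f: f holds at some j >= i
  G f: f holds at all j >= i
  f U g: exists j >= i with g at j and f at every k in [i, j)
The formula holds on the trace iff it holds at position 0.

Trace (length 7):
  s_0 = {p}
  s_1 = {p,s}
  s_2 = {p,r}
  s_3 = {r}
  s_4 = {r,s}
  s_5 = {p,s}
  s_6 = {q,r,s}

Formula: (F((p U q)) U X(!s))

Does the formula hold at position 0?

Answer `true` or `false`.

s_0={p}: (F((p U q)) U X(!s))=True F((p U q))=True (p U q)=False p=True q=False X(!s)=False !s=True s=False
s_1={p,s}: (F((p U q)) U X(!s))=True F((p U q))=True (p U q)=False p=True q=False X(!s)=True !s=False s=True
s_2={p,r}: (F((p U q)) U X(!s))=True F((p U q))=True (p U q)=False p=True q=False X(!s)=True !s=True s=False
s_3={r}: (F((p U q)) U X(!s))=False F((p U q))=True (p U q)=False p=False q=False X(!s)=False !s=True s=False
s_4={r,s}: (F((p U q)) U X(!s))=False F((p U q))=True (p U q)=False p=False q=False X(!s)=False !s=False s=True
s_5={p,s}: (F((p U q)) U X(!s))=False F((p U q))=True (p U q)=True p=True q=False X(!s)=False !s=False s=True
s_6={q,r,s}: (F((p U q)) U X(!s))=False F((p U q))=True (p U q)=True p=False q=True X(!s)=False !s=False s=True

Answer: true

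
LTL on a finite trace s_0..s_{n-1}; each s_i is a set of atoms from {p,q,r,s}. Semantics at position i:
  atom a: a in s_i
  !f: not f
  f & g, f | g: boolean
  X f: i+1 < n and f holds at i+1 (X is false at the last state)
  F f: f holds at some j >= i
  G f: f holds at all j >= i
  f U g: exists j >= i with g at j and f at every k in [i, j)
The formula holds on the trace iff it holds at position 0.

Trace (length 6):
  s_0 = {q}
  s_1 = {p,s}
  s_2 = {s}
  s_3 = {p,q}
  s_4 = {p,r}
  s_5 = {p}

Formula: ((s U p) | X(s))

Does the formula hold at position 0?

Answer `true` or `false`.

Answer: true

Derivation:
s_0={q}: ((s U p) | X(s))=True (s U p)=False s=False p=False X(s)=True
s_1={p,s}: ((s U p) | X(s))=True (s U p)=True s=True p=True X(s)=True
s_2={s}: ((s U p) | X(s))=True (s U p)=True s=True p=False X(s)=False
s_3={p,q}: ((s U p) | X(s))=True (s U p)=True s=False p=True X(s)=False
s_4={p,r}: ((s U p) | X(s))=True (s U p)=True s=False p=True X(s)=False
s_5={p}: ((s U p) | X(s))=True (s U p)=True s=False p=True X(s)=False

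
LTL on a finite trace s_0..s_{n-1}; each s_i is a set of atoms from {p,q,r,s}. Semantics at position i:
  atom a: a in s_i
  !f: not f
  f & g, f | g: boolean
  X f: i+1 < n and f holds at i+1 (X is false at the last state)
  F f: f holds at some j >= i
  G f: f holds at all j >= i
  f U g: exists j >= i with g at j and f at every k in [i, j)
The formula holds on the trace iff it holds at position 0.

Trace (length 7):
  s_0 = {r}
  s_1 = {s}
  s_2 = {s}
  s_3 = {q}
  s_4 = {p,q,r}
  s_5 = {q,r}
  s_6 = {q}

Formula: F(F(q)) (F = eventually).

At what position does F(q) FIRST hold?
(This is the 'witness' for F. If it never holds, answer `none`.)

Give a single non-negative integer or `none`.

Answer: 0

Derivation:
s_0={r}: F(q)=True q=False
s_1={s}: F(q)=True q=False
s_2={s}: F(q)=True q=False
s_3={q}: F(q)=True q=True
s_4={p,q,r}: F(q)=True q=True
s_5={q,r}: F(q)=True q=True
s_6={q}: F(q)=True q=True
F(F(q)) holds; first witness at position 0.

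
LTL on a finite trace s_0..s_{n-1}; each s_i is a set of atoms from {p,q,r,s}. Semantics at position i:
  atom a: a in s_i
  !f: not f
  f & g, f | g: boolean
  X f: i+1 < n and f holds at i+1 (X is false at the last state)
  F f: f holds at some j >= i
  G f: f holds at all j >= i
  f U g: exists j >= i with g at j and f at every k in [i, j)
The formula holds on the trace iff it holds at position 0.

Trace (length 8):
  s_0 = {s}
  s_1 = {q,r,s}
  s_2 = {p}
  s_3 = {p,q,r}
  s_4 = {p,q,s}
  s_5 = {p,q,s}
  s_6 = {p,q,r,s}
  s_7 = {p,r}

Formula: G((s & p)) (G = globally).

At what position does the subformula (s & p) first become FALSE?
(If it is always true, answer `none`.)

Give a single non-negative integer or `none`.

Answer: 0

Derivation:
s_0={s}: (s & p)=False s=True p=False
s_1={q,r,s}: (s & p)=False s=True p=False
s_2={p}: (s & p)=False s=False p=True
s_3={p,q,r}: (s & p)=False s=False p=True
s_4={p,q,s}: (s & p)=True s=True p=True
s_5={p,q,s}: (s & p)=True s=True p=True
s_6={p,q,r,s}: (s & p)=True s=True p=True
s_7={p,r}: (s & p)=False s=False p=True
G((s & p)) holds globally = False
First violation at position 0.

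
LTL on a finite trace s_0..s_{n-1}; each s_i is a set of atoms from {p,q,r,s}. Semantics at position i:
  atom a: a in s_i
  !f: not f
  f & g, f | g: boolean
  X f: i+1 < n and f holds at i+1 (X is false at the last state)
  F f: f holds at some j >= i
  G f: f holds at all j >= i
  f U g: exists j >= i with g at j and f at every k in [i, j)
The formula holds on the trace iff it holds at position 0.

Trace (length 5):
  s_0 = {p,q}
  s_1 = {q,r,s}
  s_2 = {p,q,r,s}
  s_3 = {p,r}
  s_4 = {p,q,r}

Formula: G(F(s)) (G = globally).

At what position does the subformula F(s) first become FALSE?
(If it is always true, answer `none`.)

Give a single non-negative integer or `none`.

Answer: 3

Derivation:
s_0={p,q}: F(s)=True s=False
s_1={q,r,s}: F(s)=True s=True
s_2={p,q,r,s}: F(s)=True s=True
s_3={p,r}: F(s)=False s=False
s_4={p,q,r}: F(s)=False s=False
G(F(s)) holds globally = False
First violation at position 3.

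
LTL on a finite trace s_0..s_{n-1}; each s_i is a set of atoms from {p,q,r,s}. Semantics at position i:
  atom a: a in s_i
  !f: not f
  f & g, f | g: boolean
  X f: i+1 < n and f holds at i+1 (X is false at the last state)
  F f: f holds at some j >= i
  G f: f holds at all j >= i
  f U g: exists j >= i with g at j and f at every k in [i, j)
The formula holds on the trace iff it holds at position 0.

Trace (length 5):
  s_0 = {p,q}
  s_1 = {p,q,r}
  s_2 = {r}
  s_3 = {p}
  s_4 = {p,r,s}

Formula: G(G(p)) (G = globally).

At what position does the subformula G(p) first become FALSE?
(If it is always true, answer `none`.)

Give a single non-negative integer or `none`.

Answer: 0

Derivation:
s_0={p,q}: G(p)=False p=True
s_1={p,q,r}: G(p)=False p=True
s_2={r}: G(p)=False p=False
s_3={p}: G(p)=True p=True
s_4={p,r,s}: G(p)=True p=True
G(G(p)) holds globally = False
First violation at position 0.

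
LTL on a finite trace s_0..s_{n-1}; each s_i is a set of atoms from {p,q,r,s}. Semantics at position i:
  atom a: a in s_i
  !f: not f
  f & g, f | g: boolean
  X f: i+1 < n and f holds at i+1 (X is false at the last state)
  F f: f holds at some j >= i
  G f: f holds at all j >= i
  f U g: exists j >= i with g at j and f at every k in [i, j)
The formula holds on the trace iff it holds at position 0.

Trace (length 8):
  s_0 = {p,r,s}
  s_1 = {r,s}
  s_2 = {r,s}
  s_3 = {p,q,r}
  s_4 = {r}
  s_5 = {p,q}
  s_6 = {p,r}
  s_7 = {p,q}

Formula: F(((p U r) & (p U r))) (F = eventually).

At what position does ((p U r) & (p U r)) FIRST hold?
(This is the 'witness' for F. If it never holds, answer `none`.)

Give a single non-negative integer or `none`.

Answer: 0

Derivation:
s_0={p,r,s}: ((p U r) & (p U r))=True (p U r)=True p=True r=True
s_1={r,s}: ((p U r) & (p U r))=True (p U r)=True p=False r=True
s_2={r,s}: ((p U r) & (p U r))=True (p U r)=True p=False r=True
s_3={p,q,r}: ((p U r) & (p U r))=True (p U r)=True p=True r=True
s_4={r}: ((p U r) & (p U r))=True (p U r)=True p=False r=True
s_5={p,q}: ((p U r) & (p U r))=True (p U r)=True p=True r=False
s_6={p,r}: ((p U r) & (p U r))=True (p U r)=True p=True r=True
s_7={p,q}: ((p U r) & (p U r))=False (p U r)=False p=True r=False
F(((p U r) & (p U r))) holds; first witness at position 0.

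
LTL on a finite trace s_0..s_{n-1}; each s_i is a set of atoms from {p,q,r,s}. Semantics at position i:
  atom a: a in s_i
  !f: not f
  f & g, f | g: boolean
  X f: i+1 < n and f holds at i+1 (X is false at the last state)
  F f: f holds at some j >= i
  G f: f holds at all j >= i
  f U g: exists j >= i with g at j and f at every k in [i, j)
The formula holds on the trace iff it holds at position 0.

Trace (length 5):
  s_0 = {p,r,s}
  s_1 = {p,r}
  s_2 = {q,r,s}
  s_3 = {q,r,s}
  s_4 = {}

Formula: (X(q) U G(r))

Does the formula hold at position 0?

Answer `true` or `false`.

s_0={p,r,s}: (X(q) U G(r))=False X(q)=False q=False G(r)=False r=True
s_1={p,r}: (X(q) U G(r))=False X(q)=True q=False G(r)=False r=True
s_2={q,r,s}: (X(q) U G(r))=False X(q)=True q=True G(r)=False r=True
s_3={q,r,s}: (X(q) U G(r))=False X(q)=False q=True G(r)=False r=True
s_4={}: (X(q) U G(r))=False X(q)=False q=False G(r)=False r=False

Answer: false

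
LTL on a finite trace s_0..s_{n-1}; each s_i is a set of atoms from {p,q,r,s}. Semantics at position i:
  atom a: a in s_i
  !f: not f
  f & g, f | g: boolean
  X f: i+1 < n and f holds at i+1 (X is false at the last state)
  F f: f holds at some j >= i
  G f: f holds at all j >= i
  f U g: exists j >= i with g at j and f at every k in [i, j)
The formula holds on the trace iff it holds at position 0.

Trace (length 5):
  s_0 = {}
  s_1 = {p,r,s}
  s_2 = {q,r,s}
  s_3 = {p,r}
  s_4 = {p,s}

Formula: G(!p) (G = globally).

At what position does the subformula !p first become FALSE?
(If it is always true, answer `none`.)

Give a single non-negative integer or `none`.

s_0={}: !p=True p=False
s_1={p,r,s}: !p=False p=True
s_2={q,r,s}: !p=True p=False
s_3={p,r}: !p=False p=True
s_4={p,s}: !p=False p=True
G(!p) holds globally = False
First violation at position 1.

Answer: 1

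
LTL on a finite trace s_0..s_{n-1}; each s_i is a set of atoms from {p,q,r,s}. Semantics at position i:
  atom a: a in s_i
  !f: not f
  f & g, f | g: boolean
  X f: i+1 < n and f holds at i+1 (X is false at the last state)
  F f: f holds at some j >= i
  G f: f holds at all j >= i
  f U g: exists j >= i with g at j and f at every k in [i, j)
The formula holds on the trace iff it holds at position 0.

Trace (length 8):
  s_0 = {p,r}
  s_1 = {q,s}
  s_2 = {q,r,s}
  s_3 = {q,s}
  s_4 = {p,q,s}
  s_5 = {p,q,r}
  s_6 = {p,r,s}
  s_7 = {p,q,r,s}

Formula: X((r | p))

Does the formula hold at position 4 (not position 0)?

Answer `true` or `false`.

s_0={p,r}: X((r | p))=False (r | p)=True r=True p=True
s_1={q,s}: X((r | p))=True (r | p)=False r=False p=False
s_2={q,r,s}: X((r | p))=False (r | p)=True r=True p=False
s_3={q,s}: X((r | p))=True (r | p)=False r=False p=False
s_4={p,q,s}: X((r | p))=True (r | p)=True r=False p=True
s_5={p,q,r}: X((r | p))=True (r | p)=True r=True p=True
s_6={p,r,s}: X((r | p))=True (r | p)=True r=True p=True
s_7={p,q,r,s}: X((r | p))=False (r | p)=True r=True p=True
Evaluating at position 4: result = True

Answer: true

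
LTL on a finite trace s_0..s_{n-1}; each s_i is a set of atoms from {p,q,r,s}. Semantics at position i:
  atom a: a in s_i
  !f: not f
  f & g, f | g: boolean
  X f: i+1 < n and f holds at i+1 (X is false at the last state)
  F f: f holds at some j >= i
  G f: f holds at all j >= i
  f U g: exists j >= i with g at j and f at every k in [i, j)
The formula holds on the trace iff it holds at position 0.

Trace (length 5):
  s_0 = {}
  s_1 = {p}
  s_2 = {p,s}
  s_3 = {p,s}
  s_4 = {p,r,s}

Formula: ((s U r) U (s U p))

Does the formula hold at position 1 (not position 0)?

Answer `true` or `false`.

Answer: true

Derivation:
s_0={}: ((s U r) U (s U p))=False (s U r)=False s=False r=False (s U p)=False p=False
s_1={p}: ((s U r) U (s U p))=True (s U r)=False s=False r=False (s U p)=True p=True
s_2={p,s}: ((s U r) U (s U p))=True (s U r)=True s=True r=False (s U p)=True p=True
s_3={p,s}: ((s U r) U (s U p))=True (s U r)=True s=True r=False (s U p)=True p=True
s_4={p,r,s}: ((s U r) U (s U p))=True (s U r)=True s=True r=True (s U p)=True p=True
Evaluating at position 1: result = True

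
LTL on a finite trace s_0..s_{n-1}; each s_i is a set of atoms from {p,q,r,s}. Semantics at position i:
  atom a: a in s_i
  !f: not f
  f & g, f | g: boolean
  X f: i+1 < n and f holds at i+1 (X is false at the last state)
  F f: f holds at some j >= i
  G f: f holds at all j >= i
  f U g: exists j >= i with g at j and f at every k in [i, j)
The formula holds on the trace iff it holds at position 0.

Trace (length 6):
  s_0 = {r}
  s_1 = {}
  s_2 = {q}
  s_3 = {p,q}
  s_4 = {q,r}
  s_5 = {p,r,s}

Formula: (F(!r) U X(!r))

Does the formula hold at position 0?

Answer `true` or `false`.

Answer: true

Derivation:
s_0={r}: (F(!r) U X(!r))=True F(!r)=True !r=False r=True X(!r)=True
s_1={}: (F(!r) U X(!r))=True F(!r)=True !r=True r=False X(!r)=True
s_2={q}: (F(!r) U X(!r))=True F(!r)=True !r=True r=False X(!r)=True
s_3={p,q}: (F(!r) U X(!r))=False F(!r)=True !r=True r=False X(!r)=False
s_4={q,r}: (F(!r) U X(!r))=False F(!r)=False !r=False r=True X(!r)=False
s_5={p,r,s}: (F(!r) U X(!r))=False F(!r)=False !r=False r=True X(!r)=False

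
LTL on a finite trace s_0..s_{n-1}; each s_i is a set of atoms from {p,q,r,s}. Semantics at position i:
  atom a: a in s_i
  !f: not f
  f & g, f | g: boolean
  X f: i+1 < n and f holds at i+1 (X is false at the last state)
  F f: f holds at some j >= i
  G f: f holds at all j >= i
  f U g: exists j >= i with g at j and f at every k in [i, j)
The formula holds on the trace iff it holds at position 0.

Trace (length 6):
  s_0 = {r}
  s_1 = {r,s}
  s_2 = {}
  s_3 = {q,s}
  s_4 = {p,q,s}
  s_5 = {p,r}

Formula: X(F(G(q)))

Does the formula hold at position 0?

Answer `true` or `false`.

Answer: false

Derivation:
s_0={r}: X(F(G(q)))=False F(G(q))=False G(q)=False q=False
s_1={r,s}: X(F(G(q)))=False F(G(q))=False G(q)=False q=False
s_2={}: X(F(G(q)))=False F(G(q))=False G(q)=False q=False
s_3={q,s}: X(F(G(q)))=False F(G(q))=False G(q)=False q=True
s_4={p,q,s}: X(F(G(q)))=False F(G(q))=False G(q)=False q=True
s_5={p,r}: X(F(G(q)))=False F(G(q))=False G(q)=False q=False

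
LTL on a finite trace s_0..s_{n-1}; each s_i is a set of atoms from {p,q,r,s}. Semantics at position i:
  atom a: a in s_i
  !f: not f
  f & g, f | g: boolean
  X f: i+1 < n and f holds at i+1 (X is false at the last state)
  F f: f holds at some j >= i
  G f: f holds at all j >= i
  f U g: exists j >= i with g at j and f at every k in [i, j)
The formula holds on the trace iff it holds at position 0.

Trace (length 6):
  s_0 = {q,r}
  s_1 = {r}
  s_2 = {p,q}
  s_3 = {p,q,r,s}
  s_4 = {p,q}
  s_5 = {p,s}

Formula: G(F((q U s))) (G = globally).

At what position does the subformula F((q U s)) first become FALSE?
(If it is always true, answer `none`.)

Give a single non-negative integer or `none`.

s_0={q,r}: F((q U s))=True (q U s)=False q=True s=False
s_1={r}: F((q U s))=True (q U s)=False q=False s=False
s_2={p,q}: F((q U s))=True (q U s)=True q=True s=False
s_3={p,q,r,s}: F((q U s))=True (q U s)=True q=True s=True
s_4={p,q}: F((q U s))=True (q U s)=True q=True s=False
s_5={p,s}: F((q U s))=True (q U s)=True q=False s=True
G(F((q U s))) holds globally = True
No violation — formula holds at every position.

Answer: none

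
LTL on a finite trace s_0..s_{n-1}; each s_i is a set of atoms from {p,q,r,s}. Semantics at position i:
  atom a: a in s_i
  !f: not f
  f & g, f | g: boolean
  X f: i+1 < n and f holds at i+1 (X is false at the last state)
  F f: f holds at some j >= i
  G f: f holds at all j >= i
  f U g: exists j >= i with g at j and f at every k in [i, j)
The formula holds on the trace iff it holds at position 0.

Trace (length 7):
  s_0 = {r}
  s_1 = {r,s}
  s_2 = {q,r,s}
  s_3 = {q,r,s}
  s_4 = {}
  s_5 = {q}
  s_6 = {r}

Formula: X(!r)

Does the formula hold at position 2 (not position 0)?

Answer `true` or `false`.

Answer: false

Derivation:
s_0={r}: X(!r)=False !r=False r=True
s_1={r,s}: X(!r)=False !r=False r=True
s_2={q,r,s}: X(!r)=False !r=False r=True
s_3={q,r,s}: X(!r)=True !r=False r=True
s_4={}: X(!r)=True !r=True r=False
s_5={q}: X(!r)=False !r=True r=False
s_6={r}: X(!r)=False !r=False r=True
Evaluating at position 2: result = False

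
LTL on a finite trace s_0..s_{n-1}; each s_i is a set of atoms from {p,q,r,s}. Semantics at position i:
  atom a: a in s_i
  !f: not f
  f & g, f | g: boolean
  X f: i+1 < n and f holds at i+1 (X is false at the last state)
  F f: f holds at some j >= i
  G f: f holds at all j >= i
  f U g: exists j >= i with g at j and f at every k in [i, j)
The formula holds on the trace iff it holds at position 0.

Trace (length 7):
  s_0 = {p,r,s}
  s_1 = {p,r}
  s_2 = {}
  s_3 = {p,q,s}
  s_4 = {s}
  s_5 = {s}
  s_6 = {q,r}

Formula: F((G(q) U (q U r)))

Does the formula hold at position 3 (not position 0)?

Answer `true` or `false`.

s_0={p,r,s}: F((G(q) U (q U r)))=True (G(q) U (q U r))=True G(q)=False q=False (q U r)=True r=True
s_1={p,r}: F((G(q) U (q U r)))=True (G(q) U (q U r))=True G(q)=False q=False (q U r)=True r=True
s_2={}: F((G(q) U (q U r)))=True (G(q) U (q U r))=False G(q)=False q=False (q U r)=False r=False
s_3={p,q,s}: F((G(q) U (q U r)))=True (G(q) U (q U r))=False G(q)=False q=True (q U r)=False r=False
s_4={s}: F((G(q) U (q U r)))=True (G(q) U (q U r))=False G(q)=False q=False (q U r)=False r=False
s_5={s}: F((G(q) U (q U r)))=True (G(q) U (q U r))=False G(q)=False q=False (q U r)=False r=False
s_6={q,r}: F((G(q) U (q U r)))=True (G(q) U (q U r))=True G(q)=True q=True (q U r)=True r=True
Evaluating at position 3: result = True

Answer: true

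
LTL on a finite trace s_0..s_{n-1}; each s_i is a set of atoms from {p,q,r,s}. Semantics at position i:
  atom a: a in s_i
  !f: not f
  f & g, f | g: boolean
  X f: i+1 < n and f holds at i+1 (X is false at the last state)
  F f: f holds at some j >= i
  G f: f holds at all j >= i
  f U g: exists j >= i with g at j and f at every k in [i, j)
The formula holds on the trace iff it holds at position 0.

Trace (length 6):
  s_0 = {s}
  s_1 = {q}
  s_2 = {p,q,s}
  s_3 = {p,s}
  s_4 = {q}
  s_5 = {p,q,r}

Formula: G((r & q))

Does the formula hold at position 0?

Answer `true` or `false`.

s_0={s}: G((r & q))=False (r & q)=False r=False q=False
s_1={q}: G((r & q))=False (r & q)=False r=False q=True
s_2={p,q,s}: G((r & q))=False (r & q)=False r=False q=True
s_3={p,s}: G((r & q))=False (r & q)=False r=False q=False
s_4={q}: G((r & q))=False (r & q)=False r=False q=True
s_5={p,q,r}: G((r & q))=True (r & q)=True r=True q=True

Answer: false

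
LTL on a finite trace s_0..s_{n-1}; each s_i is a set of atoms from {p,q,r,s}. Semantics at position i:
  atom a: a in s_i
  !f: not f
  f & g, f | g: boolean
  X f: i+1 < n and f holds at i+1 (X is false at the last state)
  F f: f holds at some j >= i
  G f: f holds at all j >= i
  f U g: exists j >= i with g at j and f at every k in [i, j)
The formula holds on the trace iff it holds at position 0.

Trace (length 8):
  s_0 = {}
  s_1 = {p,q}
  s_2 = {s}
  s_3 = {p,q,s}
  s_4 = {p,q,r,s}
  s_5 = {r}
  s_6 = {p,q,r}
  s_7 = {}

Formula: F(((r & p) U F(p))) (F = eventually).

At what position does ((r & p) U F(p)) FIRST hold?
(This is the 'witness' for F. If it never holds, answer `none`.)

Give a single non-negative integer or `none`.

s_0={}: ((r & p) U F(p))=True (r & p)=False r=False p=False F(p)=True
s_1={p,q}: ((r & p) U F(p))=True (r & p)=False r=False p=True F(p)=True
s_2={s}: ((r & p) U F(p))=True (r & p)=False r=False p=False F(p)=True
s_3={p,q,s}: ((r & p) U F(p))=True (r & p)=False r=False p=True F(p)=True
s_4={p,q,r,s}: ((r & p) U F(p))=True (r & p)=True r=True p=True F(p)=True
s_5={r}: ((r & p) U F(p))=True (r & p)=False r=True p=False F(p)=True
s_6={p,q,r}: ((r & p) U F(p))=True (r & p)=True r=True p=True F(p)=True
s_7={}: ((r & p) U F(p))=False (r & p)=False r=False p=False F(p)=False
F(((r & p) U F(p))) holds; first witness at position 0.

Answer: 0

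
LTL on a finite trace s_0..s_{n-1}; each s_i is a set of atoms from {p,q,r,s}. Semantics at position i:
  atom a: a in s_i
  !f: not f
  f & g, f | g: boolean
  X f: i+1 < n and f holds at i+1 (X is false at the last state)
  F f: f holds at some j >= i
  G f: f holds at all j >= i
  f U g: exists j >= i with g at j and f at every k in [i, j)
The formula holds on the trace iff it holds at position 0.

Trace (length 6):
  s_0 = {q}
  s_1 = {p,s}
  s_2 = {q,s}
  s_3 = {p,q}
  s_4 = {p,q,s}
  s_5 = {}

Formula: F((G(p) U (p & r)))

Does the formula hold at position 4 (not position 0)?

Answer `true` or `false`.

Answer: false

Derivation:
s_0={q}: F((G(p) U (p & r)))=False (G(p) U (p & r))=False G(p)=False p=False (p & r)=False r=False
s_1={p,s}: F((G(p) U (p & r)))=False (G(p) U (p & r))=False G(p)=False p=True (p & r)=False r=False
s_2={q,s}: F((G(p) U (p & r)))=False (G(p) U (p & r))=False G(p)=False p=False (p & r)=False r=False
s_3={p,q}: F((G(p) U (p & r)))=False (G(p) U (p & r))=False G(p)=False p=True (p & r)=False r=False
s_4={p,q,s}: F((G(p) U (p & r)))=False (G(p) U (p & r))=False G(p)=False p=True (p & r)=False r=False
s_5={}: F((G(p) U (p & r)))=False (G(p) U (p & r))=False G(p)=False p=False (p & r)=False r=False
Evaluating at position 4: result = False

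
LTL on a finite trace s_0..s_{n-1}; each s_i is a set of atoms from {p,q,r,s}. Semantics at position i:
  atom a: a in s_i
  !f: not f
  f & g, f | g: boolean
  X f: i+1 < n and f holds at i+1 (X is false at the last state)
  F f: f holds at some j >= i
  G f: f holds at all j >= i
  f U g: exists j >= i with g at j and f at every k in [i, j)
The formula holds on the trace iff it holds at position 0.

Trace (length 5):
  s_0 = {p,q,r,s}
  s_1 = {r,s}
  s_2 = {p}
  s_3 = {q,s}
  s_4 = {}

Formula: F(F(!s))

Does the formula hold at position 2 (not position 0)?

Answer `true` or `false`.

s_0={p,q,r,s}: F(F(!s))=True F(!s)=True !s=False s=True
s_1={r,s}: F(F(!s))=True F(!s)=True !s=False s=True
s_2={p}: F(F(!s))=True F(!s)=True !s=True s=False
s_3={q,s}: F(F(!s))=True F(!s)=True !s=False s=True
s_4={}: F(F(!s))=True F(!s)=True !s=True s=False
Evaluating at position 2: result = True

Answer: true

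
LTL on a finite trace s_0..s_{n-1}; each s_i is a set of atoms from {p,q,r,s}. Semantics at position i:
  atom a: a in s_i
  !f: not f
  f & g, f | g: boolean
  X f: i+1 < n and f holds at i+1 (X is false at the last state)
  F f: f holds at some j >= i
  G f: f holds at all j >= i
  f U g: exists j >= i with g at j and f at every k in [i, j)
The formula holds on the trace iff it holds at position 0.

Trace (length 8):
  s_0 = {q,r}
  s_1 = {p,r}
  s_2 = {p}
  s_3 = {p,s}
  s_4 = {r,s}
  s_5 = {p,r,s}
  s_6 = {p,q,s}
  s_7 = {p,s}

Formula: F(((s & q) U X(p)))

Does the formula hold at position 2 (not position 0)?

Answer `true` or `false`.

s_0={q,r}: F(((s & q) U X(p)))=True ((s & q) U X(p))=True (s & q)=False s=False q=True X(p)=True p=False
s_1={p,r}: F(((s & q) U X(p)))=True ((s & q) U X(p))=True (s & q)=False s=False q=False X(p)=True p=True
s_2={p}: F(((s & q) U X(p)))=True ((s & q) U X(p))=True (s & q)=False s=False q=False X(p)=True p=True
s_3={p,s}: F(((s & q) U X(p)))=True ((s & q) U X(p))=False (s & q)=False s=True q=False X(p)=False p=True
s_4={r,s}: F(((s & q) U X(p)))=True ((s & q) U X(p))=True (s & q)=False s=True q=False X(p)=True p=False
s_5={p,r,s}: F(((s & q) U X(p)))=True ((s & q) U X(p))=True (s & q)=False s=True q=False X(p)=True p=True
s_6={p,q,s}: F(((s & q) U X(p)))=True ((s & q) U X(p))=True (s & q)=True s=True q=True X(p)=True p=True
s_7={p,s}: F(((s & q) U X(p)))=False ((s & q) U X(p))=False (s & q)=False s=True q=False X(p)=False p=True
Evaluating at position 2: result = True

Answer: true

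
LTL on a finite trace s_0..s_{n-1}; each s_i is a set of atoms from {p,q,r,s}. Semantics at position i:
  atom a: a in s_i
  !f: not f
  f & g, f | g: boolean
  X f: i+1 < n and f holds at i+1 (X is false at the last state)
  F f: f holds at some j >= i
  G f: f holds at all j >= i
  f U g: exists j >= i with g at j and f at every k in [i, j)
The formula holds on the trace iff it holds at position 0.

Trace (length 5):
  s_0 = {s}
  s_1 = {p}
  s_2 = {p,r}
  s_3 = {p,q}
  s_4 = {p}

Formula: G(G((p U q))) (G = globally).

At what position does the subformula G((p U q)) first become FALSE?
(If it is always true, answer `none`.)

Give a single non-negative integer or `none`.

s_0={s}: G((p U q))=False (p U q)=False p=False q=False
s_1={p}: G((p U q))=False (p U q)=True p=True q=False
s_2={p,r}: G((p U q))=False (p U q)=True p=True q=False
s_3={p,q}: G((p U q))=False (p U q)=True p=True q=True
s_4={p}: G((p U q))=False (p U q)=False p=True q=False
G(G((p U q))) holds globally = False
First violation at position 0.

Answer: 0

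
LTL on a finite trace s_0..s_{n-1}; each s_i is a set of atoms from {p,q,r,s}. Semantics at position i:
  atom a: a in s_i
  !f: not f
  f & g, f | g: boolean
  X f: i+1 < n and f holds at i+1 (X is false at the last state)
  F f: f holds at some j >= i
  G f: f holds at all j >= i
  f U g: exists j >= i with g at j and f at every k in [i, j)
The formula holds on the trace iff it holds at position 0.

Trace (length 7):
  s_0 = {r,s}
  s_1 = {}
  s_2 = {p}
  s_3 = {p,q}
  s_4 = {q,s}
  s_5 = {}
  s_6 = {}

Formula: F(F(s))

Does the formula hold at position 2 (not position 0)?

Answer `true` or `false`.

s_0={r,s}: F(F(s))=True F(s)=True s=True
s_1={}: F(F(s))=True F(s)=True s=False
s_2={p}: F(F(s))=True F(s)=True s=False
s_3={p,q}: F(F(s))=True F(s)=True s=False
s_4={q,s}: F(F(s))=True F(s)=True s=True
s_5={}: F(F(s))=False F(s)=False s=False
s_6={}: F(F(s))=False F(s)=False s=False
Evaluating at position 2: result = True

Answer: true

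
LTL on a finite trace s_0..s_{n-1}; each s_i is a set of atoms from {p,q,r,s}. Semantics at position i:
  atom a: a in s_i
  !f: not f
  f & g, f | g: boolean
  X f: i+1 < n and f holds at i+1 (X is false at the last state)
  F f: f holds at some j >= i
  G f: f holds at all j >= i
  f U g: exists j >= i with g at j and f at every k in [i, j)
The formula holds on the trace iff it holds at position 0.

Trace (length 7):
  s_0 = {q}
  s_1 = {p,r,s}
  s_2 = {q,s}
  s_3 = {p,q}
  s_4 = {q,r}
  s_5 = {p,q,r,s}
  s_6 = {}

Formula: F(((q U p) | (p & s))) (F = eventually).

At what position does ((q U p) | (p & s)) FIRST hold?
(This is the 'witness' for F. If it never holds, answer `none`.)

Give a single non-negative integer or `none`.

Answer: 0

Derivation:
s_0={q}: ((q U p) | (p & s))=True (q U p)=True q=True p=False (p & s)=False s=False
s_1={p,r,s}: ((q U p) | (p & s))=True (q U p)=True q=False p=True (p & s)=True s=True
s_2={q,s}: ((q U p) | (p & s))=True (q U p)=True q=True p=False (p & s)=False s=True
s_3={p,q}: ((q U p) | (p & s))=True (q U p)=True q=True p=True (p & s)=False s=False
s_4={q,r}: ((q U p) | (p & s))=True (q U p)=True q=True p=False (p & s)=False s=False
s_5={p,q,r,s}: ((q U p) | (p & s))=True (q U p)=True q=True p=True (p & s)=True s=True
s_6={}: ((q U p) | (p & s))=False (q U p)=False q=False p=False (p & s)=False s=False
F(((q U p) | (p & s))) holds; first witness at position 0.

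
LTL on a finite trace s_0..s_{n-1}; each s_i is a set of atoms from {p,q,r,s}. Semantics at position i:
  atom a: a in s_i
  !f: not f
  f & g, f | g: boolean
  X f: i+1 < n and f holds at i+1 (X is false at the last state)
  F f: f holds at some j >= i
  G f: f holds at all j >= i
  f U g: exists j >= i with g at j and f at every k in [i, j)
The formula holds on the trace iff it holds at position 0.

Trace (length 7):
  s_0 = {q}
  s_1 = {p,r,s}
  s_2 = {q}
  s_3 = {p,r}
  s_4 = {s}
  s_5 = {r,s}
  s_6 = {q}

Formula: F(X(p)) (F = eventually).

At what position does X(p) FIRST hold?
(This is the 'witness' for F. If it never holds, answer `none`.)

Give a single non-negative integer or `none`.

s_0={q}: X(p)=True p=False
s_1={p,r,s}: X(p)=False p=True
s_2={q}: X(p)=True p=False
s_3={p,r}: X(p)=False p=True
s_4={s}: X(p)=False p=False
s_5={r,s}: X(p)=False p=False
s_6={q}: X(p)=False p=False
F(X(p)) holds; first witness at position 0.

Answer: 0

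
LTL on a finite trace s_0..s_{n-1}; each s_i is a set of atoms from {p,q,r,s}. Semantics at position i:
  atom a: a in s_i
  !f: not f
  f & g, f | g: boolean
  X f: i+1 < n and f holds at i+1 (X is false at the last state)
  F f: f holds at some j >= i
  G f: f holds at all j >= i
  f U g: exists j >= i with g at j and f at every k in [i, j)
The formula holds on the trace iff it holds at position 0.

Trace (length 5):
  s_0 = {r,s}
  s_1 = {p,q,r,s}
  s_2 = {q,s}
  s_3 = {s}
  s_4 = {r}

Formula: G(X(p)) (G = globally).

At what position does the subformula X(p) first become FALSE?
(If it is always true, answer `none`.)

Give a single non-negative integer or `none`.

s_0={r,s}: X(p)=True p=False
s_1={p,q,r,s}: X(p)=False p=True
s_2={q,s}: X(p)=False p=False
s_3={s}: X(p)=False p=False
s_4={r}: X(p)=False p=False
G(X(p)) holds globally = False
First violation at position 1.

Answer: 1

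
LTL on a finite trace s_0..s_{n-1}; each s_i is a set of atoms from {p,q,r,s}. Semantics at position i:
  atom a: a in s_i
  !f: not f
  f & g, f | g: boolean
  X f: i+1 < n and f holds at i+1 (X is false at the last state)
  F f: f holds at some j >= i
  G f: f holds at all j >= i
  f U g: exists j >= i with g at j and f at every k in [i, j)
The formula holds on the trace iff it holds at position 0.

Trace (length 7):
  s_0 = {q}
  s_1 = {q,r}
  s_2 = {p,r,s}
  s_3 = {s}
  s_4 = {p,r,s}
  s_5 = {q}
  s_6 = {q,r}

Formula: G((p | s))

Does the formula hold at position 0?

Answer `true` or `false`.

s_0={q}: G((p | s))=False (p | s)=False p=False s=False
s_1={q,r}: G((p | s))=False (p | s)=False p=False s=False
s_2={p,r,s}: G((p | s))=False (p | s)=True p=True s=True
s_3={s}: G((p | s))=False (p | s)=True p=False s=True
s_4={p,r,s}: G((p | s))=False (p | s)=True p=True s=True
s_5={q}: G((p | s))=False (p | s)=False p=False s=False
s_6={q,r}: G((p | s))=False (p | s)=False p=False s=False

Answer: false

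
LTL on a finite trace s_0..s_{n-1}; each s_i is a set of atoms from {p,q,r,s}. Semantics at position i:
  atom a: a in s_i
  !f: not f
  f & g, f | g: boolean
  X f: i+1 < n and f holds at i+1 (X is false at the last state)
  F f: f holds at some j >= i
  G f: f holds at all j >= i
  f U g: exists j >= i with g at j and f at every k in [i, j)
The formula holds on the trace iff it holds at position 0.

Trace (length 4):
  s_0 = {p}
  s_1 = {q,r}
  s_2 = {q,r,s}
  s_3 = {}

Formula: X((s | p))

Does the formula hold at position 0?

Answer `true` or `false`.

Answer: false

Derivation:
s_0={p}: X((s | p))=False (s | p)=True s=False p=True
s_1={q,r}: X((s | p))=True (s | p)=False s=False p=False
s_2={q,r,s}: X((s | p))=False (s | p)=True s=True p=False
s_3={}: X((s | p))=False (s | p)=False s=False p=False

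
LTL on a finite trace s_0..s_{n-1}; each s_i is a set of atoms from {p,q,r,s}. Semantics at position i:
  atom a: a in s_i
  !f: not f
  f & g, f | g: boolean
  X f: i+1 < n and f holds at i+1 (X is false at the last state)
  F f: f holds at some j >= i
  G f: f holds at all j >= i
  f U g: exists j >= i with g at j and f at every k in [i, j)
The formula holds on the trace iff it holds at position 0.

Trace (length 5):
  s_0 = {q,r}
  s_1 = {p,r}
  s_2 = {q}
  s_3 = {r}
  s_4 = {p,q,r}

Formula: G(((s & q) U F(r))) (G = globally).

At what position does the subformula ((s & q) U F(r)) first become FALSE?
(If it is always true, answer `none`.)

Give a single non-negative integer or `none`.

Answer: none

Derivation:
s_0={q,r}: ((s & q) U F(r))=True (s & q)=False s=False q=True F(r)=True r=True
s_1={p,r}: ((s & q) U F(r))=True (s & q)=False s=False q=False F(r)=True r=True
s_2={q}: ((s & q) U F(r))=True (s & q)=False s=False q=True F(r)=True r=False
s_3={r}: ((s & q) U F(r))=True (s & q)=False s=False q=False F(r)=True r=True
s_4={p,q,r}: ((s & q) U F(r))=True (s & q)=False s=False q=True F(r)=True r=True
G(((s & q) U F(r))) holds globally = True
No violation — formula holds at every position.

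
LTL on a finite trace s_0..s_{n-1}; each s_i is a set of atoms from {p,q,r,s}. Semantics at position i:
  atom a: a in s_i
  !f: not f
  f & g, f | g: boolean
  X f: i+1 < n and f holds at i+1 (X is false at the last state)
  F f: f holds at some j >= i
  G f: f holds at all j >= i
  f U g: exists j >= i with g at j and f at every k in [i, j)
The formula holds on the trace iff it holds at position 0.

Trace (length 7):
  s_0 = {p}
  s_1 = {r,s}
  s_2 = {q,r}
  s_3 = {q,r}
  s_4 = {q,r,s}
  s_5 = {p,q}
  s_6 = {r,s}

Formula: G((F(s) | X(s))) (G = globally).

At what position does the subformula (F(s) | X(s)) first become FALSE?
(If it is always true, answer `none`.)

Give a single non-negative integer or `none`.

Answer: none

Derivation:
s_0={p}: (F(s) | X(s))=True F(s)=True s=False X(s)=True
s_1={r,s}: (F(s) | X(s))=True F(s)=True s=True X(s)=False
s_2={q,r}: (F(s) | X(s))=True F(s)=True s=False X(s)=False
s_3={q,r}: (F(s) | X(s))=True F(s)=True s=False X(s)=True
s_4={q,r,s}: (F(s) | X(s))=True F(s)=True s=True X(s)=False
s_5={p,q}: (F(s) | X(s))=True F(s)=True s=False X(s)=True
s_6={r,s}: (F(s) | X(s))=True F(s)=True s=True X(s)=False
G((F(s) | X(s))) holds globally = True
No violation — formula holds at every position.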